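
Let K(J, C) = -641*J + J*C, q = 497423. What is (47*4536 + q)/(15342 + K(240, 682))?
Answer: 710615/25182 ≈ 28.219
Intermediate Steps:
K(J, C) = -641*J + C*J
(47*4536 + q)/(15342 + K(240, 682)) = (47*4536 + 497423)/(15342 + 240*(-641 + 682)) = (213192 + 497423)/(15342 + 240*41) = 710615/(15342 + 9840) = 710615/25182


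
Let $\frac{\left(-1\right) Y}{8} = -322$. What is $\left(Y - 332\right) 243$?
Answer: $545292$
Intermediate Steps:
$Y = 2576$ ($Y = \left(-8\right) \left(-322\right) = 2576$)
$\left(Y - 332\right) 243 = \left(2576 - 332\right) 243 = 2244 \cdot 243 = 545292$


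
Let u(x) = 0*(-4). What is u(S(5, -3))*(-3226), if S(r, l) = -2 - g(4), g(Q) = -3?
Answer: 0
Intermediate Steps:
S(r, l) = 1 (S(r, l) = -2 - 1*(-3) = -2 + 3 = 1)
u(x) = 0
u(S(5, -3))*(-3226) = 0*(-3226) = 0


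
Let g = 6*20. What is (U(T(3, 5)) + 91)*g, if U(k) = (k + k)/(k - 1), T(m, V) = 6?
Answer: 11208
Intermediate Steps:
g = 120
U(k) = 2*k/(-1 + k) (U(k) = (2*k)/(-1 + k) = 2*k/(-1 + k))
(U(T(3, 5)) + 91)*g = (2*6/(-1 + 6) + 91)*120 = (2*6/5 + 91)*120 = (2*6*(⅕) + 91)*120 = (12/5 + 91)*120 = (467/5)*120 = 11208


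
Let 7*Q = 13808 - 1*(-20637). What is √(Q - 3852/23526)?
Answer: 3*√45763416937/9149 ≈ 70.147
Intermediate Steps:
Q = 34445/7 (Q = (13808 - 1*(-20637))/7 = (13808 + 20637)/7 = (⅐)*34445 = 34445/7 ≈ 4920.7)
√(Q - 3852/23526) = √(34445/7 - 3852/23526) = √(34445/7 - 3852*1/23526) = √(34445/7 - 214/1307) = √(45018117/9149) = 3*√45763416937/9149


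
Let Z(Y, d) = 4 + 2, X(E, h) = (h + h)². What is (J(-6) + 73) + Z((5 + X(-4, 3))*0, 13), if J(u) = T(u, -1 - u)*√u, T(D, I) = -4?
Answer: 79 - 4*I*√6 ≈ 79.0 - 9.798*I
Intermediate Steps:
X(E, h) = 4*h² (X(E, h) = (2*h)² = 4*h²)
Z(Y, d) = 6
J(u) = -4*√u
(J(-6) + 73) + Z((5 + X(-4, 3))*0, 13) = (-4*I*√6 + 73) + 6 = (73 - 4*I*√6) + 6 = 79 - 4*I*√6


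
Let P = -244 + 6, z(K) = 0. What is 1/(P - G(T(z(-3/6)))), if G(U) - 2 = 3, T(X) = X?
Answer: -1/243 ≈ -0.0041152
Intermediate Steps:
G(U) = 5 (G(U) = 2 + 3 = 5)
P = -238
1/(P - G(T(z(-3/6)))) = 1/(-238 - 1*5) = 1/(-238 - 5) = 1/(-243) = -1/243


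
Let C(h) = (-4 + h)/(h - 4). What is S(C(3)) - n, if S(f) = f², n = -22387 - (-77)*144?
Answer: 11300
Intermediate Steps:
C(h) = 1 (C(h) = (-4 + h)/(-4 + h) = 1)
n = -11299 (n = -22387 - 1*(-11088) = -22387 + 11088 = -11299)
S(C(3)) - n = 1² - 1*(-11299) = 1 + 11299 = 11300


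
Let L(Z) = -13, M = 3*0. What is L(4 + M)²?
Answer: 169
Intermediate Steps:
M = 0
L(4 + M)² = (-13)² = 169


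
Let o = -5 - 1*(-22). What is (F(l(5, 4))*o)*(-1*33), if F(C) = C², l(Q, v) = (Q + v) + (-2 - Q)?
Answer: -2244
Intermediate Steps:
o = 17 (o = -5 + 22 = 17)
l(Q, v) = -2 + v
(F(l(5, 4))*o)*(-1*33) = ((-2 + 4)²*17)*(-1*33) = (2²*17)*(-33) = (4*17)*(-33) = 68*(-33) = -2244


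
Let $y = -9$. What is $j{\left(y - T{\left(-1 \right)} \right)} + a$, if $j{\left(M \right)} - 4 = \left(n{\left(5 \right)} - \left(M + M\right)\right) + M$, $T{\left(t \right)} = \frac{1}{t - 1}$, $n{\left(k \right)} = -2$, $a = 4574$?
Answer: $\frac{9169}{2} \approx 4584.5$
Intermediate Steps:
$T{\left(t \right)} = \frac{1}{-1 + t}$
$j{\left(M \right)} = 2 - M$ ($j{\left(M \right)} = 4 + \left(\left(-2 - \left(M + M\right)\right) + M\right) = 4 + \left(\left(-2 - 2 M\right) + M\right) = 4 - \left(2 + M\right) = 2 - M$)
$j{\left(y - T{\left(-1 \right)} \right)} + a = \left(2 - \left(-9 - \frac{1}{-1 - 1}\right)\right) + 4574 = \left(2 - \left(-9 - \frac{1}{-2}\right)\right) + 4574 = \left(2 - \left(-9 - - \frac{1}{2}\right)\right) + 4574 = \left(2 - \left(-9 + \frac{1}{2}\right)\right) + 4574 = \left(2 - - \frac{17}{2}\right) + 4574 = \left(2 + \frac{17}{2}\right) + 4574 = \frac{21}{2} + 4574 = \frac{9169}{2}$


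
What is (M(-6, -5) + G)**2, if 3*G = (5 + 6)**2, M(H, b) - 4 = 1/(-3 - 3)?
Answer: 70225/36 ≈ 1950.7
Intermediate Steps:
M(H, b) = 23/6 (M(H, b) = 4 + 1/(-3 - 3) = 4 + 1/(-6) = 4 - 1/6 = 23/6)
G = 121/3 (G = (5 + 6)**2/3 = (1/3)*11**2 = (1/3)*121 = 121/3 ≈ 40.333)
(M(-6, -5) + G)**2 = (23/6 + 121/3)**2 = (265/6)**2 = 70225/36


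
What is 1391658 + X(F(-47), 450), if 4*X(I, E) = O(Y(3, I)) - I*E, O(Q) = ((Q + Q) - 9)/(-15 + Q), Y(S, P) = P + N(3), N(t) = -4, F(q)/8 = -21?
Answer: 1055097737/748 ≈ 1.4106e+6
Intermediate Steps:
F(q) = -168 (F(q) = 8*(-21) = -168)
Y(S, P) = -4 + P (Y(S, P) = P - 4 = -4 + P)
O(Q) = (-9 + 2*Q)/(-15 + Q) (O(Q) = (2*Q - 9)/(-15 + Q) = (-9 + 2*Q)/(-15 + Q))
X(I, E) = -E*I/4 + (-17 + 2*I)/(4*(-19 + I)) (X(I, E) = ((-9 + 2*(-4 + I))/(-15 + (-4 + I)) - I*E)/4 = ((-9 + (-8 + 2*I))/(-19 + I) - E*I)/4 = ((-17 + 2*I)/(-19 + I) - E*I)/4 = -E*I/4 + (-17 + 2*I)/(4*(-19 + I)))
1391658 + X(F(-47), 450) = 1391658 + (-17 + 2*(-168) - 1*450*(-168)*(-19 - 168))/(4*(-19 - 168)) = 1391658 + (¼)*(-17 - 336 - 1*450*(-168)*(-187))/(-187) = 1391658 + (¼)*(-1/187)*(-17 - 336 - 14137200) = 1391658 + (¼)*(-1/187)*(-14137553) = 1391658 + 14137553/748 = 1055097737/748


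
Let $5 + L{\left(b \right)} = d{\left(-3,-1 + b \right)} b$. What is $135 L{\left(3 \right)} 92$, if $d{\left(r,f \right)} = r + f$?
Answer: $-99360$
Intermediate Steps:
$d{\left(r,f \right)} = f + r$
$L{\left(b \right)} = -5 + b \left(-4 + b\right)$ ($L{\left(b \right)} = -5 + \left(\left(-1 + b\right) - 3\right) b = -5 + \left(-4 + b\right) b = -5 + b \left(-4 + b\right)$)
$135 L{\left(3 \right)} 92 = 135 \left(-5 + 3 \left(-4 + 3\right)\right) 92 = 135 \left(-5 + 3 \left(-1\right)\right) 92 = 135 \left(-5 - 3\right) 92 = 135 \left(-8\right) 92 = \left(-1080\right) 92 = -99360$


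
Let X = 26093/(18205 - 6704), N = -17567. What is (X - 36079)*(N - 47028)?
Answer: 26801659603170/11501 ≈ 2.3304e+9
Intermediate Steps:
X = 26093/11501 ≈ 2.2688
(X - 36079)*(N - 47028) = (26093/11501 - 36079)*(-17567 - 47028) = -414918486/11501*(-64595) = 26801659603170/11501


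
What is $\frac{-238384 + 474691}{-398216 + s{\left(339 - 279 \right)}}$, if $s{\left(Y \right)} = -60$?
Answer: $- \frac{236307}{398276} \approx -0.59332$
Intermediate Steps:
$\frac{-238384 + 474691}{-398216 + s{\left(339 - 279 \right)}} = \frac{-238384 + 474691}{-398216 - 60} = \frac{236307}{-398276} = 236307 \left(- \frac{1}{398276}\right) = - \frac{236307}{398276}$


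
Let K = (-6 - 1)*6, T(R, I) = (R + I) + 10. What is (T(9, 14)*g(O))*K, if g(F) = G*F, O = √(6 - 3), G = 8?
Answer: -11088*√3 ≈ -19205.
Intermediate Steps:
T(R, I) = 10 + I + R (T(R, I) = (I + R) + 10 = 10 + I + R)
O = √3 ≈ 1.7320
g(F) = 8*F
K = -42 (K = -7*6 = -42)
(T(9, 14)*g(O))*K = ((10 + 14 + 9)*(8*√3))*(-42) = (33*(8*√3))*(-42) = (264*√3)*(-42) = -11088*√3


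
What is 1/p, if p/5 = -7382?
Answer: -1/36910 ≈ -2.7093e-5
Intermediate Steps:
p = -36910 (p = 5*(-7382) = -36910)
1/p = 1/(-36910) = -1/36910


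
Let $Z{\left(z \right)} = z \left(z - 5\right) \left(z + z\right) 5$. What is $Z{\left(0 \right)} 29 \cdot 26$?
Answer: $0$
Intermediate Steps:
$Z{\left(z \right)} = 10 z^{2} \left(-5 + z\right)$ ($Z{\left(z \right)} = z \left(-5 + z\right) 2 z 5 = z 2 z \left(-5 + z\right) 5 = 2 z^{2} \left(-5 + z\right) 5 = 10 z^{2} \left(-5 + z\right)$)
$Z{\left(0 \right)} 29 \cdot 26 = 10 \cdot 0^{2} \left(-5 + 0\right) 29 \cdot 26 = 10 \cdot 0 \left(-5\right) 29 \cdot 26 = 0 \cdot 29 \cdot 26 = 0 \cdot 26 = 0$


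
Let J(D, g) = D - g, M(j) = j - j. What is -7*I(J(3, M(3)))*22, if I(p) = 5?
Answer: -770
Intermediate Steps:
M(j) = 0
-7*I(J(3, M(3)))*22 = -7*5*22 = -35*22 = -770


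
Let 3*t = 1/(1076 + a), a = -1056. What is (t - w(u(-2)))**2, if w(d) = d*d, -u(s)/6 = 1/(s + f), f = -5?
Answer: 4456321/8643600 ≈ 0.51556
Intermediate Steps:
u(s) = -6/(-5 + s) (u(s) = -6/(s - 5) = -6/(-5 + s))
t = 1/60 (t = 1/(3*(1076 - 1056)) = (1/3)/20 = (1/3)*(1/20) = 1/60 ≈ 0.016667)
w(d) = d**2
(t - w(u(-2)))**2 = (1/60 - (-6/(-5 - 2))**2)**2 = (1/60 - (-6/(-7))**2)**2 = (1/60 - (-6*(-1/7))**2)**2 = (1/60 - (6/7)**2)**2 = (1/60 - 1*36/49)**2 = (1/60 - 36/49)**2 = (-2111/2940)**2 = 4456321/8643600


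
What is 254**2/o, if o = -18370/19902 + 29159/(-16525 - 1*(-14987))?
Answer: -987394025208/304287739 ≈ -3244.9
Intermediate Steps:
o = -304287739/15304638 (o = -18370*1/19902 + 29159/(-16525 + 14987) = -9185/9951 + 29159/(-1538) = -9185/9951 + 29159*(-1/1538) = -9185/9951 - 29159/1538 = -304287739/15304638 ≈ -19.882)
254**2/o = 254**2/(-304287739/15304638) = 64516*(-15304638/304287739) = -987394025208/304287739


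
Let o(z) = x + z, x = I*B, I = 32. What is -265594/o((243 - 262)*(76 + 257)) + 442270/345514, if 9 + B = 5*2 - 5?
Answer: 47310649083/1115146435 ≈ 42.425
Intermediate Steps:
B = -4 (B = -9 + (5*2 - 5) = -9 + (10 - 5) = -9 + 5 = -4)
x = -128 (x = 32*(-4) = -128)
o(z) = -128 + z
-265594/o((243 - 262)*(76 + 257)) + 442270/345514 = -265594/(-128 + (243 - 262)*(76 + 257)) + 442270/345514 = -265594/(-128 - 19*333) + 442270*(1/345514) = -265594/(-128 - 6327) + 221135/172757 = -265594/(-6455) + 221135/172757 = -265594*(-1/6455) + 221135/172757 = 265594/6455 + 221135/172757 = 47310649083/1115146435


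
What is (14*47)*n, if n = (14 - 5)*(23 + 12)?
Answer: 207270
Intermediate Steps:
n = 315 (n = 9*35 = 315)
(14*47)*n = (14*47)*315 = 658*315 = 207270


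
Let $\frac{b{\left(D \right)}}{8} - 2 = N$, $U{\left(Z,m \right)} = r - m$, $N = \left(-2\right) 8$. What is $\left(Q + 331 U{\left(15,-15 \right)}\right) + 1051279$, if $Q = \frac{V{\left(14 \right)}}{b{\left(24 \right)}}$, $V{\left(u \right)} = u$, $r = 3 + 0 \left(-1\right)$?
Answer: $\frac{8457895}{8} \approx 1.0572 \cdot 10^{6}$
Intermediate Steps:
$r = 3$ ($r = 3 + 0 = 3$)
$N = -16$
$U{\left(Z,m \right)} = 3 - m$
$b{\left(D \right)} = -112$ ($b{\left(D \right)} = 16 + 8 \left(-16\right) = 16 - 128 = -112$)
$Q = - \frac{1}{8}$ ($Q = \frac{14}{-112} = 14 \left(- \frac{1}{112}\right) = - \frac{1}{8} \approx -0.125$)
$\left(Q + 331 U{\left(15,-15 \right)}\right) + 1051279 = \left(- \frac{1}{8} + 331 \left(3 - -15\right)\right) + 1051279 = \left(- \frac{1}{8} + 331 \left(3 + 15\right)\right) + 1051279 = \left(- \frac{1}{8} + 331 \cdot 18\right) + 1051279 = \left(- \frac{1}{8} + 5958\right) + 1051279 = \frac{47663}{8} + 1051279 = \frac{8457895}{8}$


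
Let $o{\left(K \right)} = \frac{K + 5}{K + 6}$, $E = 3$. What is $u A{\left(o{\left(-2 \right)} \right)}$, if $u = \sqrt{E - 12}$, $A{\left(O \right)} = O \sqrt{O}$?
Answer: $\frac{9 i \sqrt{3}}{8} \approx 1.9486 i$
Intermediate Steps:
$o{\left(K \right)} = \frac{5 + K}{6 + K}$
$A{\left(O \right)} = O^{\frac{3}{2}}$
$u = 3 i$ ($u = \sqrt{3 - 12} = \sqrt{-9} = 3 i \approx 3.0 i$)
$u A{\left(o{\left(-2 \right)} \right)} = 3 i \left(\frac{5 - 2}{6 - 2}\right)^{\frac{3}{2}} = 3 i \left(\frac{1}{4} \cdot 3\right)^{\frac{3}{2}} = 3 i \left(\frac{3}{4}\right)^{\frac{3}{2}} = 3 i \frac{3 \sqrt{3}}{8} = \frac{9 i \sqrt{3}}{8}$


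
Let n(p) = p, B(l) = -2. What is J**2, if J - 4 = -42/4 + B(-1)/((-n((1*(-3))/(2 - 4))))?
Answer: 961/36 ≈ 26.694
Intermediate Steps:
J = -31/6 (J = 4 + (-42/4 - 2/((-1*(-3)/(2 - 4)))) = 4 + (-42*1/4 - 2/((-(-3)/(-2)))) = 4 + (-21/2 - 2/((-(-3)*(-1)/2))) = 4 + (-21/2 - 2/((-1*3/2))) = 4 + (-21/2 - 2/(-3/2)) = 4 + (-21/2 - 2*(-2/3)) = 4 + (-21/2 + 4/3) = 4 - 55/6 = -31/6 ≈ -5.1667)
J**2 = (-31/6)**2 = 961/36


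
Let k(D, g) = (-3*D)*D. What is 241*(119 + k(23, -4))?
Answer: -353788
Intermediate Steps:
k(D, g) = -3*D**2
241*(119 + k(23, -4)) = 241*(119 - 3*23**2) = 241*(119 - 3*529) = 241*(119 - 1587) = 241*(-1468) = -353788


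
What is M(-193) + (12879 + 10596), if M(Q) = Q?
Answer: 23282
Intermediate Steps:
M(-193) + (12879 + 10596) = -193 + (12879 + 10596) = -193 + 23475 = 23282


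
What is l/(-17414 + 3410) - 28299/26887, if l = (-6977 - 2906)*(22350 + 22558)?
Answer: 2983186754368/94131387 ≈ 31692.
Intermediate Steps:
l = -443825764 (l = -9883*44908 = -443825764)
l/(-17414 + 3410) - 28299/26887 = -443825764/(-17414 + 3410) - 28299/26887 = -443825764/(-14004) - 28299*1/26887 = -443825764*(-1/14004) - 28299/26887 = 110956441/3501 - 28299/26887 = 2983186754368/94131387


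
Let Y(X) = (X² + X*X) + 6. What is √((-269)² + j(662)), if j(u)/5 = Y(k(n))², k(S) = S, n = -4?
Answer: √79581 ≈ 282.10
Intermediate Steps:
Y(X) = 6 + 2*X² (Y(X) = (X² + X²) + 6 = 2*X² + 6 = 6 + 2*X²)
j(u) = 7220 (j(u) = 5*(6 + 2*(-4)²)² = 5*(6 + 2*16)² = 5*(6 + 32)² = 5*38² = 5*1444 = 7220)
√((-269)² + j(662)) = √((-269)² + 7220) = √(72361 + 7220) = √79581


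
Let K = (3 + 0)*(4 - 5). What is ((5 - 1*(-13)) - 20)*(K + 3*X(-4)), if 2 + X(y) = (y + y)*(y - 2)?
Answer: -270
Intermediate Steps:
X(y) = -2 + 2*y*(-2 + y) (X(y) = -2 + (y + y)*(y - 2) = -2 + (2*y)*(-2 + y) = -2 + 2*y*(-2 + y))
K = -3 (K = 3*(-1) = -3)
((5 - 1*(-13)) - 20)*(K + 3*X(-4)) = ((5 - 1*(-13)) - 20)*(-3 + 3*(-2 - 4*(-4) + 2*(-4)²)) = ((5 + 13) - 20)*(-3 + 3*(-2 + 16 + 2*16)) = (18 - 20)*(-3 + 3*(-2 + 16 + 32)) = -2*(-3 + 3*46) = -2*(-3 + 138) = -2*135 = -270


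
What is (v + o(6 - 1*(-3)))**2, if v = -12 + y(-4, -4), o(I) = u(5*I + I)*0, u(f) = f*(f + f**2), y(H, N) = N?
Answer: 256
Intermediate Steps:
o(I) = 0 (o(I) = ((5*I + I)**2*(1 + (5*I + I)))*0 = ((6*I)**2*(1 + 6*I))*0 = ((36*I**2)*(1 + 6*I))*0 = (36*I**2*(1 + 6*I))*0 = 0)
v = -16 (v = -12 - 4 = -16)
(v + o(6 - 1*(-3)))**2 = (-16 + 0)**2 = (-16)**2 = 256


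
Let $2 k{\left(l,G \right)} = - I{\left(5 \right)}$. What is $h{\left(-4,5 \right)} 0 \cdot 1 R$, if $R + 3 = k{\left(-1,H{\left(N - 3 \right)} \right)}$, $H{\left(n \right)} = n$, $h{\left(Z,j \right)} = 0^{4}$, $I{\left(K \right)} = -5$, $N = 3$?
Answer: $0$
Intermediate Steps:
$h{\left(Z,j \right)} = 0$
$k{\left(l,G \right)} = \frac{5}{2}$ ($k{\left(l,G \right)} = \frac{\left(-1\right) \left(-5\right)}{2} = \frac{1}{2} \cdot 5 = \frac{5}{2}$)
$R = - \frac{1}{2}$ ($R = -3 + \frac{5}{2} = - \frac{1}{2} \approx -0.5$)
$h{\left(-4,5 \right)} 0 \cdot 1 R = 0 \cdot 0 \cdot 1 \left(- \frac{1}{2}\right) = 0 \cdot 0 \left(- \frac{1}{2}\right) = 0 \left(- \frac{1}{2}\right) = 0$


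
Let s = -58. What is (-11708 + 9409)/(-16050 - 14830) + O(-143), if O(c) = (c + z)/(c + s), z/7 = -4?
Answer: 1914193/2068960 ≈ 0.92520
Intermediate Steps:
z = -28 (z = 7*(-4) = -28)
O(c) = (-28 + c)/(-58 + c) (O(c) = (c - 28)/(c - 58) = (-28 + c)/(-58 + c))
(-11708 + 9409)/(-16050 - 14830) + O(-143) = (-11708 + 9409)/(-16050 - 14830) + (-28 - 143)/(-58 - 143) = -2299/(-30880) - 171/(-201) = -2299*(-1/30880) - 1/201*(-171) = 2299/30880 + 57/67 = 1914193/2068960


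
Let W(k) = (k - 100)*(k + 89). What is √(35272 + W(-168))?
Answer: 2*√14111 ≈ 237.58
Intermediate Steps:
W(k) = (-100 + k)*(89 + k)
√(35272 + W(-168)) = √(35272 + (-8900 + (-168)² - 11*(-168))) = √(35272 + (-8900 + 28224 + 1848)) = √(35272 + 21172) = √56444 = 2*√14111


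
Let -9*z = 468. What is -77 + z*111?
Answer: -5849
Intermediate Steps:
z = -52 (z = -1/9*468 = -52)
-77 + z*111 = -77 - 52*111 = -77 - 5772 = -5849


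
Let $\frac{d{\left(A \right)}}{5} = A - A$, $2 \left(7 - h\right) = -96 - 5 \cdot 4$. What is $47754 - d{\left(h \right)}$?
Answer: $47754$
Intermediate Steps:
$h = 65$ ($h = 7 - \frac{-96 - 5 \cdot 4}{2} = 7 - \frac{-96 - 20}{2} = 7 - -58 = 7 + 58 = 65$)
$d{\left(A \right)} = 0$ ($d{\left(A \right)} = 5 \left(A - A\right) = 5 \cdot 0 = 0$)
$47754 - d{\left(h \right)} = 47754 - 0 = 47754 + 0 = 47754$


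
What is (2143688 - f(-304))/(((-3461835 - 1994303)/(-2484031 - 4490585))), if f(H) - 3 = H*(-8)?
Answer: 140890730508/51473 ≈ 2.7372e+6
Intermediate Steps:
f(H) = 3 - 8*H (f(H) = 3 + H*(-8) = 3 - 8*H)
(2143688 - f(-304))/(((-3461835 - 1994303)/(-2484031 - 4490585))) = (2143688 - (3 - 8*(-304)))/(((-3461835 - 1994303)/(-2484031 - 4490585))) = (2143688 - (3 + 2432))/((-5456138/(-6974616))) = (2143688 - 1*2435)/((-5456138*(-1/6974616))) = (2143688 - 2435)/(2728069/3487308) = 2141253*(3487308/2728069) = 140890730508/51473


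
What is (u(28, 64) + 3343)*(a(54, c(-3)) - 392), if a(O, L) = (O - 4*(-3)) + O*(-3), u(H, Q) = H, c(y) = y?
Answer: -1645048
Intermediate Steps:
a(O, L) = 12 - 2*O (a(O, L) = (O + 12) - 3*O = (12 + O) - 3*O = 12 - 2*O)
(u(28, 64) + 3343)*(a(54, c(-3)) - 392) = (28 + 3343)*((12 - 2*54) - 392) = 3371*((12 - 108) - 392) = 3371*(-96 - 392) = 3371*(-488) = -1645048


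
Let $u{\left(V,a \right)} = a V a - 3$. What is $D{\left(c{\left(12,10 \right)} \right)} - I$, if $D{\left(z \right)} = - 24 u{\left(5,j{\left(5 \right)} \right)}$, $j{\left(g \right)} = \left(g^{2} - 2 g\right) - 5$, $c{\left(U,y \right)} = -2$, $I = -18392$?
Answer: $6464$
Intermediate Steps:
$j{\left(g \right)} = -5 + g^{2} - 2 g$
$u{\left(V,a \right)} = -3 + V a^{2}$ ($u{\left(V,a \right)} = V a a - 3 = V a^{2} - 3 = -3 + V a^{2}$)
$D{\left(z \right)} = -11928$ ($D{\left(z \right)} = - 24 \left(-3 + 5 \left(-5 + 5^{2} - 10\right)^{2}\right) = - 24 \left(-3 + 5 \left(-5 + 25 - 10\right)^{2}\right) = - 24 \left(-3 + 5 \cdot 10^{2}\right) = - 24 \left(-3 + 5 \cdot 100\right) = - 24 \left(-3 + 500\right) = \left(-24\right) 497 = -11928$)
$D{\left(c{\left(12,10 \right)} \right)} - I = -11928 - -18392 = -11928 + 18392 = 6464$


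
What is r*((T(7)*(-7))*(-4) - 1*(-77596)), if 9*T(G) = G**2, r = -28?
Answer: -19592608/9 ≈ -2.1770e+6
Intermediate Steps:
T(G) = G**2/9
r*((T(7)*(-7))*(-4) - 1*(-77596)) = -28*((((1/9)*7**2)*(-7))*(-4) - 1*(-77596)) = -28*((((1/9)*49)*(-7))*(-4) + 77596) = -28*(((49/9)*(-7))*(-4) + 77596) = -28*(-343/9*(-4) + 77596) = -28*(1372/9 + 77596) = -28*699736/9 = -19592608/9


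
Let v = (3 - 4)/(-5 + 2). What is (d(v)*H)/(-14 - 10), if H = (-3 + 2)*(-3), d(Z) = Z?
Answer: -1/24 ≈ -0.041667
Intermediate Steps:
v = ⅓ (v = -1/(-3) = -1*(-⅓) = ⅓ ≈ 0.33333)
H = 3 (H = -1*(-3) = 3)
(d(v)*H)/(-14 - 10) = ((⅓)*3)/(-14 - 10) = 1/(-24) = 1*(-1/24) = -1/24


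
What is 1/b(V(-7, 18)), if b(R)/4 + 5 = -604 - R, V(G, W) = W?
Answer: -1/2508 ≈ -0.00039872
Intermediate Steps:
b(R) = -2436 - 4*R (b(R) = -20 + 4*(-604 - R) = -20 + (-2416 - 4*R) = -2436 - 4*R)
1/b(V(-7, 18)) = 1/(-2436 - 4*18) = 1/(-2436 - 72) = 1/(-2508) = -1/2508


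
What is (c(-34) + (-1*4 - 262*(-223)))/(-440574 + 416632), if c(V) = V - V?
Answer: -29211/11971 ≈ -2.4401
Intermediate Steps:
c(V) = 0
(c(-34) + (-1*4 - 262*(-223)))/(-440574 + 416632) = (0 + (-1*4 - 262*(-223)))/(-440574 + 416632) = (0 + (-4 + 58426))/(-23942) = (0 + 58422)*(-1/23942) = 58422*(-1/23942) = -29211/11971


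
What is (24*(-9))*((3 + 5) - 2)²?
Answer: -7776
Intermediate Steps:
(24*(-9))*((3 + 5) - 2)² = -216*(8 - 2)² = -216*6² = -216*36 = -7776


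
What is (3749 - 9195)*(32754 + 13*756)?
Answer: -231901572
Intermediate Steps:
(3749 - 9195)*(32754 + 13*756) = -5446*(32754 + 9828) = -5446*42582 = -231901572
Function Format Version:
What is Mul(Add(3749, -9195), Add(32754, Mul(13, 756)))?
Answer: -231901572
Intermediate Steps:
Mul(Add(3749, -9195), Add(32754, Mul(13, 756))) = Mul(-5446, Add(32754, 9828)) = Mul(-5446, 42582) = -231901572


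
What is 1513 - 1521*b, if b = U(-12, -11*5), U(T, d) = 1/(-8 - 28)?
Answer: 6221/4 ≈ 1555.3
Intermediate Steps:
U(T, d) = -1/36 (U(T, d) = 1/(-36) = -1/36)
b = -1/36 ≈ -0.027778
1513 - 1521*b = 1513 - 1521*(-1/36) = 1513 + 169/4 = 6221/4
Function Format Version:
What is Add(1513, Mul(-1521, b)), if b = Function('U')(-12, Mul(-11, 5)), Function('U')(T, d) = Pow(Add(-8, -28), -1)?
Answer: Rational(6221, 4) ≈ 1555.3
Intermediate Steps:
Function('U')(T, d) = Rational(-1, 36) (Function('U')(T, d) = Pow(-36, -1) = Rational(-1, 36))
b = Rational(-1, 36) ≈ -0.027778
Add(1513, Mul(-1521, b)) = Add(1513, Mul(-1521, Rational(-1, 36))) = Add(1513, Rational(169, 4)) = Rational(6221, 4)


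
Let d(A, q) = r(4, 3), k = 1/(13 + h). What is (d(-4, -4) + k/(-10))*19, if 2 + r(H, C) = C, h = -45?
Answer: 6099/320 ≈ 19.059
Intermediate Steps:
r(H, C) = -2 + C
k = -1/32 (k = 1/(13 - 45) = 1/(-32) = -1/32 ≈ -0.031250)
d(A, q) = 1 (d(A, q) = -2 + 3 = 1)
(d(-4, -4) + k/(-10))*19 = (1 - 1/32/(-10))*19 = (1 - 1/32*(-1/10))*19 = (1 + 1/320)*19 = (321/320)*19 = 6099/320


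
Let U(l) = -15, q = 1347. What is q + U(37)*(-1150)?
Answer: 18597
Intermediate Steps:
q + U(37)*(-1150) = 1347 - 15*(-1150) = 1347 + 17250 = 18597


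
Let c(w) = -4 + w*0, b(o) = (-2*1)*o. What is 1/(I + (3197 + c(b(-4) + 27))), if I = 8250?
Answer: 1/11443 ≈ 8.7390e-5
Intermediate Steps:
b(o) = -2*o
c(w) = -4 (c(w) = -4 + 0 = -4)
1/(I + (3197 + c(b(-4) + 27))) = 1/(8250 + (3197 - 4)) = 1/(8250 + 3193) = 1/11443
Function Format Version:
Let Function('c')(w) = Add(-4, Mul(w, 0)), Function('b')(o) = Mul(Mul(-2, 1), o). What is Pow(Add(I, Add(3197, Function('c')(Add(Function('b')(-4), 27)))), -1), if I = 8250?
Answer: Rational(1, 11443) ≈ 8.7390e-5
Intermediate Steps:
Function('b')(o) = Mul(-2, o)
Function('c')(w) = -4 (Function('c')(w) = Add(-4, 0) = -4)
Pow(Add(I, Add(3197, Function('c')(Add(Function('b')(-4), 27)))), -1) = Pow(Add(8250, Add(3197, -4)), -1) = Pow(Add(8250, 3193), -1) = Pow(11443, -1) = Rational(1, 11443)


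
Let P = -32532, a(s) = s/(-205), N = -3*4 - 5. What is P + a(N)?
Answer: -6669043/205 ≈ -32532.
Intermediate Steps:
N = -17 (N = -12 - 5 = -17)
a(s) = -s/205 (a(s) = s*(-1/205) = -s/205)
P + a(N) = -32532 - 1/205*(-17) = -32532 + 17/205 = -6669043/205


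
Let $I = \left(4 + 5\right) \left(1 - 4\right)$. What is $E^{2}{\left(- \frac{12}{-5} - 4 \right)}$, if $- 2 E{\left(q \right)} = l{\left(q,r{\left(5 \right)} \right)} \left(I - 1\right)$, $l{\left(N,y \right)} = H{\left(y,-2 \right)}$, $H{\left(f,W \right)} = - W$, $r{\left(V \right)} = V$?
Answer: $784$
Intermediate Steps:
$l{\left(N,y \right)} = 2$ ($l{\left(N,y \right)} = \left(-1\right) \left(-2\right) = 2$)
$I = -27$ ($I = 9 \left(-3\right) = -27$)
$E{\left(q \right)} = 28$ ($E{\left(q \right)} = - \frac{2 \left(-27 - 1\right)}{2} = - \frac{2 \left(-28\right)}{2} = \left(- \frac{1}{2}\right) \left(-56\right) = 28$)
$E^{2}{\left(- \frac{12}{-5} - 4 \right)} = 28^{2} = 784$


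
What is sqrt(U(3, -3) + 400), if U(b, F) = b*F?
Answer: sqrt(391) ≈ 19.774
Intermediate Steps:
U(b, F) = F*b
sqrt(U(3, -3) + 400) = sqrt(-3*3 + 400) = sqrt(-9 + 400) = sqrt(391)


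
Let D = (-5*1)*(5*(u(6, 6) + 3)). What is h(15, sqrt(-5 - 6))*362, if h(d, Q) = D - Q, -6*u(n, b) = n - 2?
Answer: -63350/3 - 362*I*sqrt(11) ≈ -21117.0 - 1200.6*I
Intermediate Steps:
u(n, b) = 1/3 - n/6 (u(n, b) = -(n - 2)/6 = -(-2 + n)/6 = 1/3 - n/6)
D = -175/3 (D = (-5*1)*(5*((1/3 - 1/6*6) + 3)) = -25*((1/3 - 1) + 3) = -25*(-2/3 + 3) = -25*7/3 = -5*35/3 = -175/3 ≈ -58.333)
h(d, Q) = -175/3 - Q
h(15, sqrt(-5 - 6))*362 = (-175/3 - sqrt(-5 - 6))*362 = (-175/3 - sqrt(-11))*362 = (-175/3 - I*sqrt(11))*362 = -63350/3 - 362*I*sqrt(11)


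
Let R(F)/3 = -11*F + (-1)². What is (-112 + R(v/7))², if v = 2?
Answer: 687241/49 ≈ 14025.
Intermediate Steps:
R(F) = 3 - 33*F (R(F) = 3*(-11*F + (-1)²) = 3*(-11*F + 1) = 3*(1 - 11*F) = 3 - 33*F)
(-112 + R(v/7))² = (-112 + (3 - 66/7))² = (-112 - 45/7)² = (-829/7)² = 687241/49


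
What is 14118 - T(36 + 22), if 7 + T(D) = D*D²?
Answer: -180987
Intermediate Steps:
T(D) = -7 + D³ (T(D) = -7 + D*D² = -7 + D³)
14118 - T(36 + 22) = 14118 - (-7 + (36 + 22)³) = 14118 - (-7 + 58³) = 14118 - (-7 + 195112) = 14118 - 1*195105 = 14118 - 195105 = -180987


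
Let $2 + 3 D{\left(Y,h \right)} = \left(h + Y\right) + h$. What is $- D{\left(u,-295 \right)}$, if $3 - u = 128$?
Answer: $239$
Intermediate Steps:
$u = -125$ ($u = 3 - 128 = -125$)
$D{\left(Y,h \right)} = - \frac{2}{3} + \frac{Y}{3} + \frac{2 h}{3}$ ($D{\left(Y,h \right)} = - \frac{2}{3} + \frac{\left(h + Y\right) + h}{3} = - \frac{2}{3} + \frac{\left(Y + h\right) + h}{3} = - \frac{2}{3} + \frac{Y + 2 h}{3} = - \frac{2}{3} + \left(\frac{Y}{3} + \frac{2 h}{3}\right) = - \frac{2}{3} + \frac{Y}{3} + \frac{2 h}{3}$)
$- D{\left(u,-295 \right)} = - (- \frac{2}{3} + \frac{1}{3} \left(-125\right) + \frac{2}{3} \left(-295\right)) = - (- \frac{2}{3} - \frac{125}{3} - \frac{590}{3}) = \left(-1\right) \left(-239\right) = 239$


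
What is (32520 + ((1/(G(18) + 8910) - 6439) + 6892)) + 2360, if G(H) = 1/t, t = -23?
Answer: 7240756380/204929 ≈ 35333.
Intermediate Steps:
G(H) = -1/23 (G(H) = 1/(-23) = -1/23)
(32520 + ((1/(G(18) + 8910) - 6439) + 6892)) + 2360 = (32520 + ((1/(-1/23 + 8910) - 6439) + 6892)) + 2360 = (32520 + ((1/(204929/23) - 6439) + 6892)) + 2360 = (32520 + ((23/204929 - 6439) + 6892)) + 2360 = (32520 + (-1319537808/204929 + 6892)) + 2360 = (32520 + 92832860/204929) + 2360 = 6757123940/204929 + 2360 = 7240756380/204929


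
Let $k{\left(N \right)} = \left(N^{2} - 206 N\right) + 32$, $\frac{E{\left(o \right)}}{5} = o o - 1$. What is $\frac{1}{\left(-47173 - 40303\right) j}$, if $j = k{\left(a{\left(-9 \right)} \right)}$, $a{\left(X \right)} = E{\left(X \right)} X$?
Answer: $- \frac{1}{1198563960832} \approx -8.3433 \cdot 10^{-13}$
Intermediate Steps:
$E{\left(o \right)} = -5 + 5 o^{2}$ ($E{\left(o \right)} = 5 \left(o o - 1\right) = 5 \left(o^{2} - 1\right) = 5 \left(-1 + o^{2}\right) = -5 + 5 o^{2}$)
$a{\left(X \right)} = X \left(-5 + 5 X^{2}\right)$ ($a{\left(X \right)} = \left(-5 + 5 X^{2}\right) X = X \left(-5 + 5 X^{2}\right)$)
$k{\left(N \right)} = 32 + N^{2} - 206 N$
$j = 13701632$ ($j = 32 + \left(5 \left(-9\right) \left(-1 + \left(-9\right)^{2}\right)\right)^{2} - 206 \cdot 5 \left(-9\right) \left(-1 + \left(-9\right)^{2}\right) = 32 + \left(5 \left(-9\right) \left(-1 + 81\right)\right)^{2} - 206 \cdot 5 \left(-9\right) \left(-1 + 81\right) = 32 + \left(5 \left(-9\right) 80\right)^{2} - 206 \cdot 5 \left(-9\right) 80 = 32 + \left(-3600\right)^{2} - -741600 = 32 + 12960000 + 741600 = 13701632$)
$\frac{1}{\left(-47173 - 40303\right) j} = \frac{1}{\left(-47173 - 40303\right) 13701632} = \frac{1}{-87476} \cdot \frac{1}{13701632} = \left(- \frac{1}{87476}\right) \frac{1}{13701632} = - \frac{1}{1198563960832}$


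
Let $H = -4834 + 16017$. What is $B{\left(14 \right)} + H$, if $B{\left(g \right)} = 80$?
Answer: $11263$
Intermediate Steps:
$H = 11183$
$B{\left(14 \right)} + H = 80 + 11183 = 11263$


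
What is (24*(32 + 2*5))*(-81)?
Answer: -81648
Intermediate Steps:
(24*(32 + 2*5))*(-81) = (24*(32 + 10))*(-81) = (24*42)*(-81) = 1008*(-81) = -81648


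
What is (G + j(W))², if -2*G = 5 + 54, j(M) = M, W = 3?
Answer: 2809/4 ≈ 702.25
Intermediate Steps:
G = -59/2 (G = -(5 + 54)/2 = -½*59 = -59/2 ≈ -29.500)
(G + j(W))² = (-59/2 + 3)² = (-53/2)² = 2809/4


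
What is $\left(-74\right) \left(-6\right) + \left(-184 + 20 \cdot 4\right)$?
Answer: $340$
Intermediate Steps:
$\left(-74\right) \left(-6\right) + \left(-184 + 20 \cdot 4\right) = 444 + \left(-184 + 80\right) = 444 - 104 = 340$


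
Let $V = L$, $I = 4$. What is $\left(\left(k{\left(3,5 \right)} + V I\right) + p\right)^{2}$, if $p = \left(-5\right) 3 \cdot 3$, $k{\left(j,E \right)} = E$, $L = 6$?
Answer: $256$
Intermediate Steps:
$p = -45$ ($p = \left(-15\right) 3 = -45$)
$V = 6$
$\left(\left(k{\left(3,5 \right)} + V I\right) + p\right)^{2} = \left(\left(5 + 6 \cdot 4\right) - 45\right)^{2} = \left(\left(5 + 24\right) - 45\right)^{2} = \left(29 - 45\right)^{2} = \left(-16\right)^{2} = 256$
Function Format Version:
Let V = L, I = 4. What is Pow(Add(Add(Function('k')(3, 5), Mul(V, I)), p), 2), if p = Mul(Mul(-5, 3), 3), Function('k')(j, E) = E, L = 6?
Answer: 256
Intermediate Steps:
p = -45 (p = Mul(-15, 3) = -45)
V = 6
Pow(Add(Add(Function('k')(3, 5), Mul(V, I)), p), 2) = Pow(Add(Add(5, Mul(6, 4)), -45), 2) = Pow(Add(Add(5, 24), -45), 2) = Pow(Add(29, -45), 2) = Pow(-16, 2) = 256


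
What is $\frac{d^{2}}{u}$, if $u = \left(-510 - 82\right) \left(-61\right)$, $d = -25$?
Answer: $\frac{625}{36112} \approx 0.017307$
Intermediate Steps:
$u = 36112$ ($u = \left(-592\right) \left(-61\right) = 36112$)
$\frac{d^{2}}{u} = \frac{\left(-25\right)^{2}}{36112} = 625 \cdot \frac{1}{36112} = \frac{625}{36112}$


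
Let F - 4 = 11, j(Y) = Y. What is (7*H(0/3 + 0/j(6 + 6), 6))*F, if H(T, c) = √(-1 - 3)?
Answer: 210*I ≈ 210.0*I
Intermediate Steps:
F = 15 (F = 4 + 11 = 15)
H(T, c) = 2*I (H(T, c) = √(-4) = 2*I)
(7*H(0/3 + 0/j(6 + 6), 6))*F = (7*(2*I))*15 = (14*I)*15 = 210*I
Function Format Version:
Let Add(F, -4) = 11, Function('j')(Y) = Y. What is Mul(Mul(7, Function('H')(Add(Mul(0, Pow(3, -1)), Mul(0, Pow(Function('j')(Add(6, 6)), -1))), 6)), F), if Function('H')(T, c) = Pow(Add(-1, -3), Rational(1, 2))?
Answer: Mul(210, I) ≈ Mul(210.00, I)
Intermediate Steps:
F = 15 (F = Add(4, 11) = 15)
Function('H')(T, c) = Mul(2, I) (Function('H')(T, c) = Pow(-4, Rational(1, 2)) = Mul(2, I))
Mul(Mul(7, Function('H')(Add(Mul(0, Pow(3, -1)), Mul(0, Pow(Function('j')(Add(6, 6)), -1))), 6)), F) = Mul(Mul(7, Mul(2, I)), 15) = Mul(Mul(14, I), 15) = Mul(210, I)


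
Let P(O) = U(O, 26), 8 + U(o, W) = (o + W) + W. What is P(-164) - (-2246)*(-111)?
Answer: -249426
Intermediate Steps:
U(o, W) = -8 + o + 2*W (U(o, W) = -8 + ((o + W) + W) = -8 + ((W + o) + W) = -8 + (o + 2*W) = -8 + o + 2*W)
P(O) = 44 + O (P(O) = -8 + O + 2*26 = -8 + O + 52 = 44 + O)
P(-164) - (-2246)*(-111) = (44 - 164) - (-2246)*(-111) = -120 - 1*249306 = -120 - 249306 = -249426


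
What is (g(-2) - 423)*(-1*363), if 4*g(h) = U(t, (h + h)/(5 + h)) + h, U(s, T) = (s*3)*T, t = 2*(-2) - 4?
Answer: 301653/2 ≈ 1.5083e+5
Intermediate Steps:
t = -8 (t = -4 - 4 = -8)
U(s, T) = 3*T*s (U(s, T) = (3*s)*T = 3*T*s)
g(h) = h/4 - 12*h/(5 + h) (g(h) = (3*((h + h)/(5 + h))*(-8) + h)/4 = (3*((2*h)/(5 + h))*(-8) + h)/4 = (3*(2*h/(5 + h))*(-8) + h)/4 = (-48*h/(5 + h) + h)/4 = (h - 48*h/(5 + h))/4 = h/4 - 12*h/(5 + h))
(g(-2) - 423)*(-1*363) = ((¼)*(-2)*(-43 - 2)/(5 - 2) - 423)*(-1*363) = ((¼)*(-2)*(-45)/3 - 423)*(-363) = ((¼)*(-2)*(⅓)*(-45) - 423)*(-363) = (15/2 - 423)*(-363) = -831/2*(-363) = 301653/2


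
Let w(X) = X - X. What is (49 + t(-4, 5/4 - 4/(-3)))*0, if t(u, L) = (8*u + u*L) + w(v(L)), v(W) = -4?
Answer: 0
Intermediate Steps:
w(X) = 0
t(u, L) = 8*u + L*u (t(u, L) = (8*u + u*L) + 0 = (8*u + L*u) + 0 = 8*u + L*u)
(49 + t(-4, 5/4 - 4/(-3)))*0 = (49 - 4*(8 + (5/4 - 4/(-3))))*0 = (49 - 4*(8 + (5*(1/4) - 4*(-1/3))))*0 = (49 - 4*(8 + (5/4 + 4/3)))*0 = (49 - 4*(8 + 31/12))*0 = (49 - 4*127/12)*0 = (49 - 127/3)*0 = (20/3)*0 = 0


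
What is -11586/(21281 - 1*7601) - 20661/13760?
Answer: -1841941/784320 ≈ -2.3485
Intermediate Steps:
-11586/(21281 - 1*7601) - 20661/13760 = -11586/(21281 - 7601) - 20661*1/13760 = -11586/13680 - 20661/13760 = -11586*1/13680 - 20661/13760 = -1931/2280 - 20661/13760 = -1841941/784320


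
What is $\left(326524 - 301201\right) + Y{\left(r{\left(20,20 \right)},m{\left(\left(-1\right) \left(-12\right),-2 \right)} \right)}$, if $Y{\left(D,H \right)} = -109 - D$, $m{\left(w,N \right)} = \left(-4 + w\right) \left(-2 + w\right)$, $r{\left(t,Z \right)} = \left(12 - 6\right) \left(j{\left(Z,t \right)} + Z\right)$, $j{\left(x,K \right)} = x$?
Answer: $24974$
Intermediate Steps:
$r{\left(t,Z \right)} = 12 Z$ ($r{\left(t,Z \right)} = \left(12 - 6\right) \left(Z + Z\right) = 6 \cdot 2 Z = 12 Z$)
$\left(326524 - 301201\right) + Y{\left(r{\left(20,20 \right)},m{\left(\left(-1\right) \left(-12\right),-2 \right)} \right)} = \left(326524 - 301201\right) - \left(109 + 12 \cdot 20\right) = 25323 - 349 = 24974$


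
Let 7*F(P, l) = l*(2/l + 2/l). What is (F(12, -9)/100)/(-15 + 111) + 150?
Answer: 2520001/16800 ≈ 150.00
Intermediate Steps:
F(P, l) = 4/7 (F(P, l) = (l*(2/l + 2/l))/7 = (l*(4/l))/7 = (⅐)*4 = 4/7)
(F(12, -9)/100)/(-15 + 111) + 150 = ((4/7)/100)/(-15 + 111) + 150 = ((4/7)*(1/100))/96 + 150 = (1/175)*(1/96) + 150 = 1/16800 + 150 = 2520001/16800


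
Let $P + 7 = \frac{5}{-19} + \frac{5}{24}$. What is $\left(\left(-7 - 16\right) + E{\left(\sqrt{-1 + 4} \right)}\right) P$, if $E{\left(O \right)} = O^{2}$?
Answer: $\frac{16085}{114} \approx 141.1$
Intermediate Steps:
$P = - \frac{3217}{456}$ ($P = -7 + \left(\frac{5}{-19} + \frac{5}{24}\right) = -7 + \left(5 \left(- \frac{1}{19}\right) + 5 \cdot \frac{1}{24}\right) = -7 + \left(- \frac{5}{19} + \frac{5}{24}\right) = -7 - \frac{25}{456} = - \frac{3217}{456} \approx -7.0548$)
$\left(\left(-7 - 16\right) + E{\left(\sqrt{-1 + 4} \right)}\right) P = \left(\left(-7 - 16\right) + \left(\sqrt{-1 + 4}\right)^{2}\right) \left(- \frac{3217}{456}\right) = \left(\left(-7 - 16\right) + \left(\sqrt{3}\right)^{2}\right) \left(- \frac{3217}{456}\right) = \left(-23 + 3\right) \left(- \frac{3217}{456}\right) = \left(-20\right) \left(- \frac{3217}{456}\right) = \frac{16085}{114}$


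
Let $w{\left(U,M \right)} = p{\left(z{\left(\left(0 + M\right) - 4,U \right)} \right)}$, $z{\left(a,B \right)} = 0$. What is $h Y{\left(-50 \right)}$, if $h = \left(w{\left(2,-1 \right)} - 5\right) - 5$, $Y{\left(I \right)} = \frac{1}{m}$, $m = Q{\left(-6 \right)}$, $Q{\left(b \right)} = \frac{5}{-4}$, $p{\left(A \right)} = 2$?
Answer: $\frac{32}{5} \approx 6.4$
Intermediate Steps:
$w{\left(U,M \right)} = 2$
$Q{\left(b \right)} = - \frac{5}{4}$ ($Q{\left(b \right)} = 5 \left(- \frac{1}{4}\right) = - \frac{5}{4}$)
$m = - \frac{5}{4} \approx -1.25$
$Y{\left(I \right)} = - \frac{4}{5}$ ($Y{\left(I \right)} = \frac{1}{- \frac{5}{4}} = - \frac{4}{5}$)
$h = -8$ ($h = \left(2 - 5\right) - 5 = -3 - 5 = -8$)
$h Y{\left(-50 \right)} = \left(-8\right) \left(- \frac{4}{5}\right) = \frac{32}{5}$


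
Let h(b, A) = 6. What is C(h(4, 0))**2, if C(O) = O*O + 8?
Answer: 1936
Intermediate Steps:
C(O) = 8 + O**2 (C(O) = O**2 + 8 = 8 + O**2)
C(h(4, 0))**2 = (8 + 6**2)**2 = (8 + 36)**2 = 44**2 = 1936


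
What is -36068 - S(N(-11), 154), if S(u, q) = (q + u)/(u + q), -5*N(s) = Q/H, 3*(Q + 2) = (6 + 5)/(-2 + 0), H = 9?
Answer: -36069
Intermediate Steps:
Q = -23/6 (Q = -2 + ((6 + 5)/(-2 + 0))/3 = -2 + (11/(-2))/3 = -2 + (11*(-1/2))/3 = -2 + (1/3)*(-11/2) = -2 - 11/6 = -23/6 ≈ -3.8333)
N(s) = 23/270 (N(s) = -(-23)/(30*9) = -1/5*(-23/54) = 23/270)
S(u, q) = 1 (S(u, q) = (q + u)/(q + u) = 1)
-36068 - S(N(-11), 154) = -36068 - 1*1 = -36068 - 1 = -36069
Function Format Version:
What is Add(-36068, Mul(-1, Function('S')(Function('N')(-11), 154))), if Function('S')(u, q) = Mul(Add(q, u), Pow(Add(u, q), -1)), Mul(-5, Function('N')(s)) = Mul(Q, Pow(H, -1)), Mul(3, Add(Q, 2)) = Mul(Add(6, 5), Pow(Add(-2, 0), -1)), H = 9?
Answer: -36069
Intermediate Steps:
Q = Rational(-23, 6) (Q = Add(-2, Mul(Rational(1, 3), Mul(Add(6, 5), Pow(Add(-2, 0), -1)))) = Add(-2, Mul(Rational(1, 3), Mul(11, Pow(-2, -1)))) = Add(-2, Mul(Rational(1, 3), Mul(11, Rational(-1, 2)))) = Add(-2, Mul(Rational(1, 3), Rational(-11, 2))) = Add(-2, Rational(-11, 6)) = Rational(-23, 6) ≈ -3.8333)
Function('N')(s) = Rational(23, 270) (Function('N')(s) = Mul(Rational(-1, 5), Mul(Rational(-23, 6), Pow(9, -1))) = Mul(Rational(-1, 5), Mul(Rational(-23, 6), Rational(1, 9))) = Mul(Rational(-1, 5), Rational(-23, 54)) = Rational(23, 270))
Function('S')(u, q) = 1 (Function('S')(u, q) = Mul(Add(q, u), Pow(Add(q, u), -1)) = 1)
Add(-36068, Mul(-1, Function('S')(Function('N')(-11), 154))) = Add(-36068, Mul(-1, 1)) = Add(-36068, -1) = -36069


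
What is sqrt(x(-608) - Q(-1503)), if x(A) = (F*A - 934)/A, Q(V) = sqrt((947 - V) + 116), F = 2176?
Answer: sqrt(12577449 - 5776*sqrt(2566))/76 ≈ 46.118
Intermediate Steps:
Q(V) = sqrt(1063 - V)
x(A) = (-934 + 2176*A)/A (x(A) = (2176*A - 934)/A = (-934 + 2176*A)/A)
sqrt(x(-608) - Q(-1503)) = sqrt((2176 - 934/(-608)) - sqrt(1063 - 1*(-1503))) = sqrt((2176 - 934*(-1/608)) - sqrt(1063 + 1503)) = sqrt((2176 + 467/304) - sqrt(2566)) = sqrt(661971/304 - sqrt(2566))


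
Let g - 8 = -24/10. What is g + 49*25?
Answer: 6153/5 ≈ 1230.6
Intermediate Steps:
g = 28/5 (g = 8 - 24/10 = 8 - 24*⅒ = 8 - 12/5 = 28/5 ≈ 5.6000)
g + 49*25 = 28/5 + 49*25 = 28/5 + 1225 = 6153/5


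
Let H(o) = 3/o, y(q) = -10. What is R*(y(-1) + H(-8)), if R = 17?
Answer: -1411/8 ≈ -176.38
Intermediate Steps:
R*(y(-1) + H(-8)) = 17*(-10 + 3/(-8)) = 17*(-10 + 3*(-⅛)) = 17*(-10 - 3/8) = 17*(-83/8) = -1411/8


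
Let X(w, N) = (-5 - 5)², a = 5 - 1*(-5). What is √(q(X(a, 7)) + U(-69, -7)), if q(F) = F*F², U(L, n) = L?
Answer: √999931 ≈ 999.97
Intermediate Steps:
a = 10 (a = 5 + 5 = 10)
X(w, N) = 100 (X(w, N) = (-10)² = 100)
q(F) = F³
√(q(X(a, 7)) + U(-69, -7)) = √(100³ - 69) = √(1000000 - 69) = √999931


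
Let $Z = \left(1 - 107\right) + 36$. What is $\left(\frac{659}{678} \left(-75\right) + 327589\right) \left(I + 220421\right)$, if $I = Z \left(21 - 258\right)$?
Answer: $\frac{17543231648029}{226} \approx 7.7625 \cdot 10^{10}$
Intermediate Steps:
$Z = -70$ ($Z = -106 + 36 = -70$)
$I = 16590$ ($I = - 70 \left(21 - 258\right) = \left(-70\right) \left(-237\right) = 16590$)
$\left(\frac{659}{678} \left(-75\right) + 327589\right) \left(I + 220421\right) = \left(\frac{659}{678} \left(-75\right) + 327589\right) \left(16590 + 220421\right) = \left(659 \cdot \frac{1}{678} \left(-75\right) + 327589\right) 237011 = \left(\frac{659}{678} \left(-75\right) + 327589\right) 237011 = \left(- \frac{16475}{226} + 327589\right) 237011 = \frac{74018639}{226} \cdot 237011 = \frac{17543231648029}{226}$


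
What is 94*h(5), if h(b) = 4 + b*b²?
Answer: 12126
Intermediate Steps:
h(b) = 4 + b³
94*h(5) = 94*(4 + 5³) = 94*(4 + 125) = 94*129 = 12126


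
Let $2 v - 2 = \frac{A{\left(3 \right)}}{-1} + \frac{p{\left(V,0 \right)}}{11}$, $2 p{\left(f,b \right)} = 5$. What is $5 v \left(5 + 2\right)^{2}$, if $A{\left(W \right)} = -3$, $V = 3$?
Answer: $\frac{28175}{44} \approx 640.34$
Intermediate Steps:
$p{\left(f,b \right)} = \frac{5}{2}$ ($p{\left(f,b \right)} = \frac{1}{2} \cdot 5 = \frac{5}{2}$)
$v = \frac{115}{44}$ ($v = 1 + \frac{- \frac{3}{-1} + \frac{5}{2 \cdot 11}}{2} = 1 + \frac{\left(-3\right) \left(-1\right) + \frac{5}{2} \cdot \frac{1}{11}}{2} = 1 + \frac{3 + \frac{5}{22}}{2} = 1 + \frac{1}{2} \cdot \frac{71}{22} = 1 + \frac{71}{44} = \frac{115}{44} \approx 2.6136$)
$5 v \left(5 + 2\right)^{2} = 5 \cdot \frac{115}{44} \left(5 + 2\right)^{2} = \frac{575 \cdot 7^{2}}{44} = \frac{575}{44} \cdot 49 = \frac{28175}{44}$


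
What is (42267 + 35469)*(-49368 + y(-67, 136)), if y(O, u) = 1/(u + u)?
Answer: -130480799115/34 ≈ -3.8377e+9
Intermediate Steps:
y(O, u) = 1/(2*u)
(42267 + 35469)*(-49368 + y(-67, 136)) = (42267 + 35469)*(-49368 + (½)/136) = 77736*(-49368 + (½)*(1/136)) = 77736*(-49368 + 1/272) = 77736*(-13428095/272) = -130480799115/34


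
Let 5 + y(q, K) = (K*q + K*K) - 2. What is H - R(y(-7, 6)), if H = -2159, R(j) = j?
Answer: -2146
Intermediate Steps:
y(q, K) = -7 + K² + K*q (y(q, K) = -5 + ((K*q + K*K) - 2) = -5 + ((K*q + K²) - 2) = -5 + ((K² + K*q) - 2) = -5 + (-2 + K² + K*q) = -7 + K² + K*q)
H - R(y(-7, 6)) = -2159 - (-7 + 6² + 6*(-7)) = -2159 - (-7 + 36 - 42) = -2159 - 1*(-13) = -2159 + 13 = -2146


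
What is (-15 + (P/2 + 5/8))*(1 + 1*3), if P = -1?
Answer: -119/2 ≈ -59.500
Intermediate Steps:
(-15 + (P/2 + 5/8))*(1 + 1*3) = (-15 + (-1/2 + 5/8))*(1 + 1*3) = (-15 + (-1*1/2 + 5*(1/8)))*(1 + 3) = (-15 + (-1/2 + 5/8))*4 = (-15 + 1/8)*4 = -119/8*4 = -119/2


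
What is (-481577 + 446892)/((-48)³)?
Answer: 34685/110592 ≈ 0.31363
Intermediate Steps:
(-481577 + 446892)/((-48)³) = -34685/(-110592) = -34685*(-1/110592) = 34685/110592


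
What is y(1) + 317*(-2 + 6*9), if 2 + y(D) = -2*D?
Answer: 16480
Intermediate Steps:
y(D) = -2 - 2*D
y(1) + 317*(-2 + 6*9) = (-2 - 2*1) + 317*(-2 + 6*9) = (-2 - 2) + 317*(-2 + 54) = -4 + 317*52 = -4 + 16484 = 16480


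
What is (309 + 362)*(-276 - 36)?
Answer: -209352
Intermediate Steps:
(309 + 362)*(-276 - 36) = 671*(-312) = -209352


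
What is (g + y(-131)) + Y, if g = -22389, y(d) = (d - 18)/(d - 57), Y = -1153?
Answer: -4425747/188 ≈ -23541.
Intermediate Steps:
y(d) = (-18 + d)/(-57 + d)
(g + y(-131)) + Y = (-22389 + (-18 - 131)/(-57 - 131)) - 1153 = (-22389 - 149/(-188)) - 1153 = (-22389 - 1/188*(-149)) - 1153 = (-22389 + 149/188) - 1153 = -4208983/188 - 1153 = -4425747/188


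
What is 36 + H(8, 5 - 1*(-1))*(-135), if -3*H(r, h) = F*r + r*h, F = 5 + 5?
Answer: 5796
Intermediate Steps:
F = 10
H(r, h) = -10*r/3 - h*r/3 (H(r, h) = -(10*r + r*h)/3 = -(10*r + h*r)/3 = -10*r/3 - h*r/3)
36 + H(8, 5 - 1*(-1))*(-135) = 36 - ⅓*8*(10 + (5 - 1*(-1)))*(-135) = 36 - ⅓*8*(10 + (5 + 1))*(-135) = 36 - ⅓*8*(10 + 6)*(-135) = 36 - ⅓*8*16*(-135) = 36 - 128/3*(-135) = 36 + 5760 = 5796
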